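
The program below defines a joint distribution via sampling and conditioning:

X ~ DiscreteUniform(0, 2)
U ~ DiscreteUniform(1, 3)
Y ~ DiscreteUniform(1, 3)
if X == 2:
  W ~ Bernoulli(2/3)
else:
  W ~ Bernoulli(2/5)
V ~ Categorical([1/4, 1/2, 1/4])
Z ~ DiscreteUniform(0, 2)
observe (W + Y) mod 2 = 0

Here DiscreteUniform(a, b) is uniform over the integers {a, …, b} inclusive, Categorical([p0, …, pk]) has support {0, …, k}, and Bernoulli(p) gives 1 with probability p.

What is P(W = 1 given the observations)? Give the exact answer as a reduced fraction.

Enumerate traces; 243 have nonzero weight after conditioning:
  (X=0, U=1, Y=1, W=1, V=0, Z=0) weight 1/810
  (X=0, U=1, Y=1, W=1, V=0, Z=1) weight 1/810
  (X=0, U=1, Y=1, W=1, V=0, Z=2) weight 1/810
  (X=0, U=1, Y=1, W=1, V=1, Z=0) weight 1/405
  (X=0, U=1, Y=1, W=1, V=1, Z=1) weight 1/405
  (X=0, U=1, Y=1, W=1, V=1, Z=2) weight 1/405
  (X=0, U=1, Y=1, W=1, V=2, Z=0) weight 1/810
  (X=0, U=1, Y=1, W=1, V=2, Z=1) weight 1/810
  (X=0, U=1, Y=2, W=0, V=0, Z=0) weight 1/540
  … 234 more
Group by W:
  weight(W=0) = 23/135
  weight(W=1) = 44/135
Total weight = 23/135 + 44/135 = 67/135
P(W=0 | obs) = 23/135 / 67/135 = 23/67
P(W=1 | obs) = 44/135 / 67/135 = 44/67

P(W = 1 | obs) = 44/67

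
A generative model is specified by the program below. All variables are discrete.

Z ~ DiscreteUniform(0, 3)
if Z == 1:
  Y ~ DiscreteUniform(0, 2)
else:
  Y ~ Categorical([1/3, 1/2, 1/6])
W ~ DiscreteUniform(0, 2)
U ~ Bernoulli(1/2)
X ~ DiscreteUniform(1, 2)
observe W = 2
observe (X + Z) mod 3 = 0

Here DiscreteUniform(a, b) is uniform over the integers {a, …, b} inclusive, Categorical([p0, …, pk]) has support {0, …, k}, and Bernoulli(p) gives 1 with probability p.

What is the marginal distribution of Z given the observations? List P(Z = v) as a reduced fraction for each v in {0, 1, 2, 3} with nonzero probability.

Enumerate traces; 12 have nonzero weight after conditioning:
  (Z=1, Y=0, W=2, U=0, X=2) weight 1/144
  (Z=1, Y=0, W=2, U=1, X=2) weight 1/144
  (Z=1, Y=1, W=2, U=0, X=2) weight 1/144
  (Z=1, Y=1, W=2, U=1, X=2) weight 1/144
  (Z=1, Y=2, W=2, U=0, X=2) weight 1/144
  (Z=1, Y=2, W=2, U=1, X=2) weight 1/144
  (Z=2, Y=0, W=2, U=0, X=1) weight 1/144
  (Z=2, Y=0, W=2, U=1, X=1) weight 1/144
  … 4 more
Group by Z:
  weight(Z=1) = 1/24
  weight(Z=2) = 1/24
Total weight = 1/24 + 1/24 = 1/12
P(Z=1 | obs) = 1/24 / 1/12 = 1/2
P(Z=2 | obs) = 1/24 / 1/12 = 1/2

P(Z=1) = 1/2, P(Z=2) = 1/2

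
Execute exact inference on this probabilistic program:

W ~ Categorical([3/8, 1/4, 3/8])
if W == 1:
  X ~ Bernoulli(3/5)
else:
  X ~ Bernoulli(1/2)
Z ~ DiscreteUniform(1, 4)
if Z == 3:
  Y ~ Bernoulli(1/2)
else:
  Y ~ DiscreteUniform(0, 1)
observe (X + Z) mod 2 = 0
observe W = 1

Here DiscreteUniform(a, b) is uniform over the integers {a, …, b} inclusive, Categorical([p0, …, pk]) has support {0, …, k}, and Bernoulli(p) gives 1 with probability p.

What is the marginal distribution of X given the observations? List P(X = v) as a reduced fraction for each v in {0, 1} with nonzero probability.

Enumerate traces; 8 have nonzero weight after conditioning:
  (W=1, X=0, Z=2, Y=0) weight 1/80
  (W=1, X=0, Z=2, Y=1) weight 1/80
  (W=1, X=0, Z=4, Y=0) weight 1/80
  (W=1, X=0, Z=4, Y=1) weight 1/80
  (W=1, X=1, Z=1, Y=0) weight 3/160
  (W=1, X=1, Z=1, Y=1) weight 3/160
  (W=1, X=1, Z=3, Y=0) weight 3/160
  (W=1, X=1, Z=3, Y=1) weight 3/160
Group by X:
  weight(X=0) = 1/20
  weight(X=1) = 3/40
Total weight = 1/20 + 3/40 = 1/8
P(X=0 | obs) = 1/20 / 1/8 = 2/5
P(X=1 | obs) = 3/40 / 1/8 = 3/5

P(X=0) = 2/5, P(X=1) = 3/5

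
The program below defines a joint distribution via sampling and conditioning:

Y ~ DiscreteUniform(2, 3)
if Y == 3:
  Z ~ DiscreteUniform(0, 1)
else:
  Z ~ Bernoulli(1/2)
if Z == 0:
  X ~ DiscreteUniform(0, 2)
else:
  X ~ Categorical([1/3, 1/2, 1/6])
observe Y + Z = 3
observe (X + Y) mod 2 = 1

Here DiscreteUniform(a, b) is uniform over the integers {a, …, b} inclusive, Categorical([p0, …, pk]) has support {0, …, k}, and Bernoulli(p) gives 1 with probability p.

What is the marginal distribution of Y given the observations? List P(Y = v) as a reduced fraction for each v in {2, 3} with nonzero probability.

P(Y=2) = 3/7, P(Y=3) = 4/7

Enumerate traces; 3 have nonzero weight after conditioning:
  (Y=2, Z=1, X=1) weight 1/8
  (Y=3, Z=0, X=0) weight 1/12
  (Y=3, Z=0, X=2) weight 1/12
Group by Y:
  weight(Y=2) = 1/8
  weight(Y=3) = 1/6
Total weight = 1/8 + 1/6 = 7/24
P(Y=2 | obs) = 1/8 / 7/24 = 3/7
P(Y=3 | obs) = 1/6 / 7/24 = 4/7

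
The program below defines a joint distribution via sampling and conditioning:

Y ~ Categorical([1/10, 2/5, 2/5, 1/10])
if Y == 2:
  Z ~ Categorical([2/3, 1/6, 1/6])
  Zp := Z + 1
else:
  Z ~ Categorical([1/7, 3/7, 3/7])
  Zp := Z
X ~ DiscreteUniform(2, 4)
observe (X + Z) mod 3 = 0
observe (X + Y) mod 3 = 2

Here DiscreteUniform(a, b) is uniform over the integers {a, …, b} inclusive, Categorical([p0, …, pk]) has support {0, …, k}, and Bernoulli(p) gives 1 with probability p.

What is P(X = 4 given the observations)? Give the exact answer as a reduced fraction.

Enumerate traces; 4 have nonzero weight after conditioning:
  (Y=0, Z=1, X=2) weight 1/70
  (Y=1, Z=2, X=4) weight 2/35
  (Y=2, Z=0, X=3) weight 4/45
  (Y=3, Z=1, X=2) weight 1/70
Group by X:
  weight(X=2) = 1/35
  weight(X=3) = 4/45
  weight(X=4) = 2/35
Total weight = 1/35 + 4/45 + 2/35 = 11/63
P(X=2 | obs) = 1/35 / 11/63 = 9/55
P(X=3 | obs) = 4/45 / 11/63 = 28/55
P(X=4 | obs) = 2/35 / 11/63 = 18/55

P(X = 4 | obs) = 18/55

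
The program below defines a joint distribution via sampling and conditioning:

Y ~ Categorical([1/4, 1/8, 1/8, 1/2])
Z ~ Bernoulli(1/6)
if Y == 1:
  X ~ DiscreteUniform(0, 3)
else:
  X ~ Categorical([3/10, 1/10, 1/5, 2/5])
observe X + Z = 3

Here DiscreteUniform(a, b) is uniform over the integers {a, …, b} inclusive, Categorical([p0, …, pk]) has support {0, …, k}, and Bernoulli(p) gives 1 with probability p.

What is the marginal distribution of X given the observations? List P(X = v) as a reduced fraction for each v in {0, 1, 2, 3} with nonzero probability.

P(X=2) = 33/338, P(X=3) = 305/338

Enumerate traces; 8 have nonzero weight after conditioning:
  (Y=0, Z=0, X=3) weight 1/12
  (Y=0, Z=1, X=2) weight 1/120
  (Y=1, Z=0, X=3) weight 5/192
  (Y=1, Z=1, X=2) weight 1/192
  (Y=2, Z=0, X=3) weight 1/24
  (Y=2, Z=1, X=2) weight 1/240
  (Y=3, Z=0, X=3) weight 1/6
  (Y=3, Z=1, X=2) weight 1/60
Group by X:
  weight(X=2) = 11/320
  weight(X=3) = 61/192
Total weight = 11/320 + 61/192 = 169/480
P(X=2 | obs) = 11/320 / 169/480 = 33/338
P(X=3 | obs) = 61/192 / 169/480 = 305/338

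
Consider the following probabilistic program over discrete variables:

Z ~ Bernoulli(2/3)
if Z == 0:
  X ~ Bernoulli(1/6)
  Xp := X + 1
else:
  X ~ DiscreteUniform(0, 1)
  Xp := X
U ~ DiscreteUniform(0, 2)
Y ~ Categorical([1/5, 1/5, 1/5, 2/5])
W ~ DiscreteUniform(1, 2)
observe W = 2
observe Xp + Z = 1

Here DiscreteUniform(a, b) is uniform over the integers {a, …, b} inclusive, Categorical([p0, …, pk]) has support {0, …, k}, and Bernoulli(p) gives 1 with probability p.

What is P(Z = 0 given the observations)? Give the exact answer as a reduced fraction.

P(Z = 0 | obs) = 5/11

Enumerate traces; 24 have nonzero weight after conditioning:
  (Z=0, X=0, U=0, Y=0, W=2) weight 1/108
  (Z=0, X=0, U=0, Y=1, W=2) weight 1/108
  (Z=0, X=0, U=0, Y=2, W=2) weight 1/108
  (Z=0, X=0, U=0, Y=3, W=2) weight 1/54
  (Z=0, X=0, U=1, Y=0, W=2) weight 1/108
  (Z=0, X=0, U=1, Y=1, W=2) weight 1/108
  (Z=0, X=0, U=1, Y=2, W=2) weight 1/108
  (Z=0, X=0, U=1, Y=3, W=2) weight 1/54
  (Z=1, X=0, U=0, Y=0, W=2) weight 1/90
  … 15 more
Group by Z:
  weight(Z=0) = 5/36
  weight(Z=1) = 1/6
Total weight = 5/36 + 1/6 = 11/36
P(Z=0 | obs) = 5/36 / 11/36 = 5/11
P(Z=1 | obs) = 1/6 / 11/36 = 6/11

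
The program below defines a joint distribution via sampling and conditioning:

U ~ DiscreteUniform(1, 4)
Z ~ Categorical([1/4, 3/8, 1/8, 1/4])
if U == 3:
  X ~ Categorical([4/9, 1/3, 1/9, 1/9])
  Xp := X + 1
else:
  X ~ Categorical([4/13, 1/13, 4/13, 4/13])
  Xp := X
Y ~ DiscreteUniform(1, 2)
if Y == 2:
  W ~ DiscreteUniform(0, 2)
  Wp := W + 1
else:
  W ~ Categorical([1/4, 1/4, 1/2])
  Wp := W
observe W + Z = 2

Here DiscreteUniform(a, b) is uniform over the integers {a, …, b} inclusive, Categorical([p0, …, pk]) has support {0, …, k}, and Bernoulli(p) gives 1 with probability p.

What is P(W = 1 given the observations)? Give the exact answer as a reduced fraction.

Enumerate traces; 96 have nonzero weight after conditioning:
  (U=1, Z=0, X=0, Y=1, W=2) weight 1/208
  (U=1, Z=0, X=0, Y=2, W=2) weight 1/312
  (U=1, Z=0, X=1, Y=1, W=2) weight 1/832
  (U=1, Z=0, X=1, Y=2, W=2) weight 1/1248
  (U=1, Z=0, X=2, Y=1, W=2) weight 1/208
  (U=1, Z=0, X=2, Y=2, W=2) weight 1/312
  (U=1, Z=0, X=3, Y=1, W=2) weight 1/208
  (U=1, Z=0, X=3, Y=2, W=2) weight 1/312
  (U=1, Z=1, X=0, Y=1, W=1) weight 3/832
  (U=1, Z=2, X=0, Y=1, W=0) weight 1/832
  … 86 more
Group by W:
  weight(W=0) = 7/192
  weight(W=1) = 7/64
  weight(W=2) = 5/48
Total weight = 7/192 + 7/64 + 5/48 = 1/4
P(W=0 | obs) = 7/192 / 1/4 = 7/48
P(W=1 | obs) = 7/64 / 1/4 = 7/16
P(W=2 | obs) = 5/48 / 1/4 = 5/12

P(W = 1 | obs) = 7/16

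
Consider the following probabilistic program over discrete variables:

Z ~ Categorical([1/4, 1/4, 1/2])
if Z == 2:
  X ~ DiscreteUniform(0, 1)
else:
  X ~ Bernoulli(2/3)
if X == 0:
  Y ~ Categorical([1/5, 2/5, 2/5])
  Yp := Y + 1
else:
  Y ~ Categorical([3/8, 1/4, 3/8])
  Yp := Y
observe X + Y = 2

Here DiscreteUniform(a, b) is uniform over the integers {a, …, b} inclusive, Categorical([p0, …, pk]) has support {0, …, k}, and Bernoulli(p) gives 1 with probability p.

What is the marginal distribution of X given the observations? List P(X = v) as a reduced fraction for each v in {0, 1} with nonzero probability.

Enumerate traces; 6 have nonzero weight after conditioning:
  (Z=0, X=0, Y=2) weight 1/30
  (Z=0, X=1, Y=1) weight 1/24
  (Z=1, X=0, Y=2) weight 1/30
  (Z=1, X=1, Y=1) weight 1/24
  (Z=2, X=0, Y=2) weight 1/10
  (Z=2, X=1, Y=1) weight 1/16
Group by X:
  weight(X=0) = 1/6
  weight(X=1) = 7/48
Total weight = 1/6 + 7/48 = 5/16
P(X=0 | obs) = 1/6 / 5/16 = 8/15
P(X=1 | obs) = 7/48 / 5/16 = 7/15

P(X=0) = 8/15, P(X=1) = 7/15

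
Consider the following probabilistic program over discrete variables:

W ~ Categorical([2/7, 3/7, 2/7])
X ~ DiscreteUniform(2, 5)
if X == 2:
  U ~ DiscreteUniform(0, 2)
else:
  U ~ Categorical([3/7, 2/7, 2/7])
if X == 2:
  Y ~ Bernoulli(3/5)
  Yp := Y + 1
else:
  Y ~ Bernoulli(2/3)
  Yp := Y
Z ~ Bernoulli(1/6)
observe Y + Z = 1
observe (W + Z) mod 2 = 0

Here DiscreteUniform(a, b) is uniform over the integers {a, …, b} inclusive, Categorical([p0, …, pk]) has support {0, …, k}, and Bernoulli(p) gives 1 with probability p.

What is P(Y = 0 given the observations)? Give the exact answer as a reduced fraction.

Enumerate traces; 36 have nonzero weight after conditioning:
  (W=0, X=2, U=0, Y=1, Z=0) weight 1/84
  (W=0, X=2, U=1, Y=1, Z=0) weight 1/84
  (W=0, X=2, U=2, Y=1, Z=0) weight 1/84
  (W=0, X=3, U=0, Y=1, Z=0) weight 5/294
  (W=0, X=3, U=1, Y=1, Z=0) weight 5/441
  (W=0, X=3, U=2, Y=1, Z=0) weight 5/441
  (W=0, X=4, U=0, Y=1, Z=0) weight 5/294
  (W=0, X=4, U=1, Y=1, Z=0) weight 5/441
  (W=1, X=2, U=0, Y=0, Z=1) weight 1/420
  … 27 more
Group by Y:
  weight(Y=0) = 1/40
  weight(Y=1) = 13/42
Total weight = 1/40 + 13/42 = 281/840
P(Y=0 | obs) = 1/40 / 281/840 = 21/281
P(Y=1 | obs) = 13/42 / 281/840 = 260/281

P(Y = 0 | obs) = 21/281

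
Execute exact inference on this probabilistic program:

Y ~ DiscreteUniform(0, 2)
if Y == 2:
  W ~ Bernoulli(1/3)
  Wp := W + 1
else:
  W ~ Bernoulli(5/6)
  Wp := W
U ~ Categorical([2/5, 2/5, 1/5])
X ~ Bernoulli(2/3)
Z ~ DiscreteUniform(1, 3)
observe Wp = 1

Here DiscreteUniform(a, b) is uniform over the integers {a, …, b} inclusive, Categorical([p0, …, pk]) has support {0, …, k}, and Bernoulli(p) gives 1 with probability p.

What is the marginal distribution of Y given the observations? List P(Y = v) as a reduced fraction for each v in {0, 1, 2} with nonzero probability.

P(Y=0) = 5/14, P(Y=1) = 5/14, P(Y=2) = 2/7

Enumerate traces; 54 have nonzero weight after conditioning:
  (Y=0, W=1, U=0, X=0, Z=1) weight 1/81
  (Y=0, W=1, U=0, X=0, Z=2) weight 1/81
  (Y=0, W=1, U=0, X=0, Z=3) weight 1/81
  (Y=0, W=1, U=0, X=1, Z=1) weight 2/81
  (Y=0, W=1, U=0, X=1, Z=2) weight 2/81
  (Y=0, W=1, U=0, X=1, Z=3) weight 2/81
  (Y=0, W=1, U=1, X=0, Z=1) weight 1/81
  (Y=0, W=1, U=1, X=0, Z=2) weight 1/81
  (Y=1, W=1, U=0, X=0, Z=1) weight 1/81
  (Y=2, W=0, U=0, X=0, Z=1) weight 4/405
  … 44 more
Group by Y:
  weight(Y=0) = 5/18
  weight(Y=1) = 5/18
  weight(Y=2) = 2/9
Total weight = 5/18 + 5/18 + 2/9 = 7/9
P(Y=0 | obs) = 5/18 / 7/9 = 5/14
P(Y=1 | obs) = 5/18 / 7/9 = 5/14
P(Y=2 | obs) = 2/9 / 7/9 = 2/7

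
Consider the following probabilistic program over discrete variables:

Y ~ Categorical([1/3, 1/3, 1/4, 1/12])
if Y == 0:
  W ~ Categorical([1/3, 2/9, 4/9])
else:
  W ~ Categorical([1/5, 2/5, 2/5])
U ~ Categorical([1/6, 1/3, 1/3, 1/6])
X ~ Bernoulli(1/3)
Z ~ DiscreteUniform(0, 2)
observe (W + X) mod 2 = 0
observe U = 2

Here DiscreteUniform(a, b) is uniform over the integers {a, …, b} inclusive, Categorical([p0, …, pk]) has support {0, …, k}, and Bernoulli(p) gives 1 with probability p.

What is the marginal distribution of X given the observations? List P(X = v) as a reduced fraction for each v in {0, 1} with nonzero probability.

Enumerate traces; 36 have nonzero weight after conditioning:
  (Y=0, W=0, U=2, X=0, Z=0) weight 2/243
  (Y=0, W=0, U=2, X=0, Z=1) weight 2/243
  (Y=0, W=0, U=2, X=0, Z=2) weight 2/243
  (Y=0, W=1, U=2, X=1, Z=0) weight 2/729
  (Y=0, W=1, U=2, X=1, Z=1) weight 2/729
  (Y=0, W=1, U=2, X=1, Z=2) weight 2/729
  (Y=0, W=2, U=2, X=0, Z=0) weight 8/729
  (Y=0, W=2, U=2, X=0, Z=1) weight 8/729
  … 28 more
Group by X:
  weight(X=0) = 178/1215
  weight(X=1) = 46/1215
Total weight = 178/1215 + 46/1215 = 224/1215
P(X=0 | obs) = 178/1215 / 224/1215 = 89/112
P(X=1 | obs) = 46/1215 / 224/1215 = 23/112

P(X=0) = 89/112, P(X=1) = 23/112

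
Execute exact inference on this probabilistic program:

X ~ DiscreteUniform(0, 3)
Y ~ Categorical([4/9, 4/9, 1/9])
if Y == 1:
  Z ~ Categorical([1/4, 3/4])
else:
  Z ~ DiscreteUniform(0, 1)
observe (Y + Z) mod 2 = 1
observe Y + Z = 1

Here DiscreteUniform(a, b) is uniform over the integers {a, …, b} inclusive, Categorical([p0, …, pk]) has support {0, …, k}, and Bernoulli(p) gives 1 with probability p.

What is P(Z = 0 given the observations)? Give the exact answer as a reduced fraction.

Enumerate traces; 8 have nonzero weight after conditioning:
  (X=0, Y=0, Z=1) weight 1/18
  (X=0, Y=1, Z=0) weight 1/36
  (X=1, Y=0, Z=1) weight 1/18
  (X=1, Y=1, Z=0) weight 1/36
  (X=2, Y=0, Z=1) weight 1/18
  (X=2, Y=1, Z=0) weight 1/36
  (X=3, Y=0, Z=1) weight 1/18
  (X=3, Y=1, Z=0) weight 1/36
Group by Z:
  weight(Z=0) = 1/9
  weight(Z=1) = 2/9
Total weight = 1/9 + 2/9 = 1/3
P(Z=0 | obs) = 1/9 / 1/3 = 1/3
P(Z=1 | obs) = 2/9 / 1/3 = 2/3

P(Z = 0 | obs) = 1/3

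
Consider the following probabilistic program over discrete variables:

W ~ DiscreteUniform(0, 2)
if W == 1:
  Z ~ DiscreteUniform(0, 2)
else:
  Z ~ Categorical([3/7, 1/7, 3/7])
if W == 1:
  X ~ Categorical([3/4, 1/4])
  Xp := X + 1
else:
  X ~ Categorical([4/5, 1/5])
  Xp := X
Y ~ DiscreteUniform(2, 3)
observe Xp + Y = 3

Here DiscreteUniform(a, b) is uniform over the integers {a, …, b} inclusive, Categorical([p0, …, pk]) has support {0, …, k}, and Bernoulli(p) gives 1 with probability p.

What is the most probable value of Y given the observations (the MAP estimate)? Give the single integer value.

argmax_v P(Y = v | obs) = 3

Enumerate traces; 15 have nonzero weight after conditioning:
  (W=0, Z=0, X=0, Y=3) weight 2/35
  (W=0, Z=0, X=1, Y=2) weight 1/70
  (W=0, Z=1, X=0, Y=3) weight 2/105
  (W=0, Z=1, X=1, Y=2) weight 1/210
  (W=0, Z=2, X=0, Y=3) weight 2/35
  (W=0, Z=2, X=1, Y=2) weight 1/70
  (W=1, Z=0, X=0, Y=2) weight 1/24
  (W=1, Z=1, X=0, Y=2) weight 1/24
  … 7 more
Group by Y:
  weight(Y=2) = 23/120
  weight(Y=3) = 4/15
Total weight = 23/120 + 4/15 = 11/24
P(Y=2 | obs) = 23/120 / 11/24 = 23/55
P(Y=3 | obs) = 4/15 / 11/24 = 32/55
argmax = 3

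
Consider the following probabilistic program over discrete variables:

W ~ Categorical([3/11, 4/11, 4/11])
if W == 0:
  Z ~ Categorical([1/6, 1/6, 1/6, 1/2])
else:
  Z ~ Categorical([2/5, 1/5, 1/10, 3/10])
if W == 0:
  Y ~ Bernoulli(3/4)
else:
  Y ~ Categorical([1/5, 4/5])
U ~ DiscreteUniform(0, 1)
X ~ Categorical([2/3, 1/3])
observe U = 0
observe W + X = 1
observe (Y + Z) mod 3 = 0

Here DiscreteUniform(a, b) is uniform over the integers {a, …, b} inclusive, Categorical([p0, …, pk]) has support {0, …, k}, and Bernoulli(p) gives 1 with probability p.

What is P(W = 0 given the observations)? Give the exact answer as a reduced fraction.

P(W = 0 | obs) = 175/527

Enumerate traces; 6 have nonzero weight after conditioning:
  (W=0, Z=0, Y=0, U=0, X=1) weight 1/528
  (W=0, Z=2, Y=1, U=0, X=1) weight 1/176
  (W=0, Z=3, Y=0, U=0, X=1) weight 1/176
  (W=1, Z=0, Y=0, U=0, X=0) weight 8/825
  (W=1, Z=2, Y=1, U=0, X=0) weight 8/825
  (W=1, Z=3, Y=0, U=0, X=0) weight 2/275
Group by W:
  weight(W=0) = 7/528
  weight(W=1) = 2/75
Total weight = 7/528 + 2/75 = 527/13200
P(W=0 | obs) = 7/528 / 527/13200 = 175/527
P(W=1 | obs) = 2/75 / 527/13200 = 352/527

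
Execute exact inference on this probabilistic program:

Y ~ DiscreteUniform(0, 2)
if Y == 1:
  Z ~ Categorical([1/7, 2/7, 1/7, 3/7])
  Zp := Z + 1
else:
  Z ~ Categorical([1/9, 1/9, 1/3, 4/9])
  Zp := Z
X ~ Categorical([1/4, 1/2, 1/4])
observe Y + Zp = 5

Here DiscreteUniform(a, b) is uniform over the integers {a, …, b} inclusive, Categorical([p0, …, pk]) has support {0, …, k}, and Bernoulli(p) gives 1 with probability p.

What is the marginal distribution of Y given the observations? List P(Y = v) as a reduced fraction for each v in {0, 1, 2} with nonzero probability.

P(Y=1) = 27/55, P(Y=2) = 28/55

Enumerate traces; 6 have nonzero weight after conditioning:
  (Y=1, Z=3, X=0) weight 1/28
  (Y=1, Z=3, X=1) weight 1/14
  (Y=1, Z=3, X=2) weight 1/28
  (Y=2, Z=3, X=0) weight 1/27
  (Y=2, Z=3, X=1) weight 2/27
  (Y=2, Z=3, X=2) weight 1/27
Group by Y:
  weight(Y=1) = 1/7
  weight(Y=2) = 4/27
Total weight = 1/7 + 4/27 = 55/189
P(Y=1 | obs) = 1/7 / 55/189 = 27/55
P(Y=2 | obs) = 4/27 / 55/189 = 28/55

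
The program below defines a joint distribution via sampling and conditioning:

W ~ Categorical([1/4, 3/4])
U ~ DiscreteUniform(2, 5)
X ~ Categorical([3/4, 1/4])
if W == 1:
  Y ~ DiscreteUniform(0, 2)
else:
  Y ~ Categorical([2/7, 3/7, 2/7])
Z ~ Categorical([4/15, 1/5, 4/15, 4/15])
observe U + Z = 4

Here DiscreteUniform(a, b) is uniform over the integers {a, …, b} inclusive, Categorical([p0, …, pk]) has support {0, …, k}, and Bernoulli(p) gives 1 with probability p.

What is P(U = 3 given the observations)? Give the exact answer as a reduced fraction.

P(U = 3 | obs) = 3/11

Enumerate traces; 36 have nonzero weight after conditioning:
  (W=0, U=2, X=0, Y=0, Z=2) weight 1/280
  (W=0, U=2, X=0, Y=1, Z=2) weight 3/560
  (W=0, U=2, X=0, Y=2, Z=2) weight 1/280
  (W=0, U=2, X=1, Y=0, Z=2) weight 1/840
  (W=0, U=2, X=1, Y=1, Z=2) weight 1/560
  (W=0, U=2, X=1, Y=2, Z=2) weight 1/840
  (W=0, U=3, X=0, Y=0, Z=1) weight 3/1120
  (W=0, U=3, X=0, Y=1, Z=1) weight 9/2240
  (W=0, U=4, X=0, Y=0, Z=0) weight 1/280
  … 27 more
Group by U:
  weight(U=2) = 1/15
  weight(U=3) = 1/20
  weight(U=4) = 1/15
Total weight = 1/15 + 1/20 + 1/15 = 11/60
P(U=2 | obs) = 1/15 / 11/60 = 4/11
P(U=3 | obs) = 1/20 / 11/60 = 3/11
P(U=4 | obs) = 1/15 / 11/60 = 4/11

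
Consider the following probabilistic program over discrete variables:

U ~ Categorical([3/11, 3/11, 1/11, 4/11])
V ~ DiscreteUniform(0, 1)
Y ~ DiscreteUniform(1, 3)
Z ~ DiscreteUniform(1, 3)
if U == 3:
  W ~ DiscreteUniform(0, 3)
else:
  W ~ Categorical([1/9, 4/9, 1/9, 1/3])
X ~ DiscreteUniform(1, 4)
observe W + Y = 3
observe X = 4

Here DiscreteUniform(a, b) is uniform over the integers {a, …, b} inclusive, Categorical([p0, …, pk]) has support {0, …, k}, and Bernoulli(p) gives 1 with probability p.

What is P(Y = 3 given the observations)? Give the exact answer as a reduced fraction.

P(Y = 3 | obs) = 16/69

Enumerate traces; 72 have nonzero weight after conditioning:
  (U=0, V=0, Y=1, Z=1, W=2, X=4) weight 1/2376
  (U=0, V=0, Y=1, Z=2, W=2, X=4) weight 1/2376
  (U=0, V=0, Y=1, Z=3, W=2, X=4) weight 1/2376
  (U=0, V=0, Y=2, Z=1, W=1, X=4) weight 1/594
  (U=0, V=0, Y=2, Z=2, W=1, X=4) weight 1/594
  (U=0, V=0, Y=2, Z=3, W=1, X=4) weight 1/594
  (U=0, V=0, Y=3, Z=1, W=0, X=4) weight 1/2376
  (U=0, V=0, Y=3, Z=2, W=0, X=4) weight 1/2376
  … 64 more
Group by Y:
  weight(Y=1) = 4/297
  weight(Y=2) = 37/1188
  weight(Y=3) = 4/297
Total weight = 4/297 + 37/1188 + 4/297 = 23/396
P(Y=1 | obs) = 4/297 / 23/396 = 16/69
P(Y=2 | obs) = 37/1188 / 23/396 = 37/69
P(Y=3 | obs) = 4/297 / 23/396 = 16/69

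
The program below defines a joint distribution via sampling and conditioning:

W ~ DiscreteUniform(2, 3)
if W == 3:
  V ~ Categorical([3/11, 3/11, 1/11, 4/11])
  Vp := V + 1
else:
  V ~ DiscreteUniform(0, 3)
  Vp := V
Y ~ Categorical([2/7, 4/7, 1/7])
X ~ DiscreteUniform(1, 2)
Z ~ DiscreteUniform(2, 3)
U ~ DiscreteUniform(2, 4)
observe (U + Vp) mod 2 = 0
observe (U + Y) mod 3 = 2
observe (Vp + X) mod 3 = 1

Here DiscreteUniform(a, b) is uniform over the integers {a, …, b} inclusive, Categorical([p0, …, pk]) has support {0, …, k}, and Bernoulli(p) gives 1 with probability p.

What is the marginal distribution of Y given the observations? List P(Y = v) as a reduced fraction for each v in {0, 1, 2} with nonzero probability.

P(Y=0) = 68/219, P(Y=1) = 136/219, P(Y=2) = 5/73

Enumerate traces; 16 have nonzero weight after conditioning:
  (W=2, V=0, Y=0, X=1, Z=2, U=2) weight 1/336
  (W=2, V=0, Y=0, X=1, Z=3, U=2) weight 1/336
  (W=2, V=0, Y=1, X=1, Z=2, U=4) weight 1/168
  (W=2, V=0, Y=1, X=1, Z=3, U=4) weight 1/168
  (W=2, V=2, Y=0, X=2, Z=2, U=2) weight 1/336
  (W=2, V=2, Y=0, X=2, Z=3, U=2) weight 1/336
  (W=2, V=2, Y=1, X=2, Z=2, U=4) weight 1/168
  (W=2, V=2, Y=1, X=2, Z=3, U=4) weight 1/168
  (W=2, V=3, Y=2, X=1, Z=2, U=3) weight 1/672
  … 7 more
Group by Y:
  weight(Y=0) = 17/924
  weight(Y=1) = 17/462
  weight(Y=2) = 5/1232
Total weight = 17/924 + 17/462 + 5/1232 = 73/1232
P(Y=0 | obs) = 17/924 / 73/1232 = 68/219
P(Y=1 | obs) = 17/462 / 73/1232 = 136/219
P(Y=2 | obs) = 5/1232 / 73/1232 = 5/73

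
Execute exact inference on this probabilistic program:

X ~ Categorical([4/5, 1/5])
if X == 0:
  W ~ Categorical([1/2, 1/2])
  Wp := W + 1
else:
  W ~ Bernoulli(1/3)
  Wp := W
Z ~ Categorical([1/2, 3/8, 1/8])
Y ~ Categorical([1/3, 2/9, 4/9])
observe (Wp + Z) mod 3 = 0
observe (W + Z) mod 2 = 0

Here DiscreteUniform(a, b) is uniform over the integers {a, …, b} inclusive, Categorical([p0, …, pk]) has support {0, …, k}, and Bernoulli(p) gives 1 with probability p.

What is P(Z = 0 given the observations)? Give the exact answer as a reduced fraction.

P(Z = 0 | obs) = 1/4

Enumerate traces; 9 have nonzero weight after conditioning:
  (X=0, W=0, Z=2, Y=0) weight 1/60
  (X=0, W=0, Z=2, Y=1) weight 1/90
  (X=0, W=0, Z=2, Y=2) weight 1/45
  (X=0, W=1, Z=1, Y=0) weight 1/20
  (X=0, W=1, Z=1, Y=1) weight 1/30
  (X=0, W=1, Z=1, Y=2) weight 1/15
  (X=1, W=0, Z=0, Y=0) weight 1/45
  (X=1, W=0, Z=0, Y=1) weight 2/135
  … 1 more
Group by Z:
  weight(Z=0) = 1/15
  weight(Z=1) = 3/20
  weight(Z=2) = 1/20
Total weight = 1/15 + 3/20 + 1/20 = 4/15
P(Z=0 | obs) = 1/15 / 4/15 = 1/4
P(Z=1 | obs) = 3/20 / 4/15 = 9/16
P(Z=2 | obs) = 1/20 / 4/15 = 3/16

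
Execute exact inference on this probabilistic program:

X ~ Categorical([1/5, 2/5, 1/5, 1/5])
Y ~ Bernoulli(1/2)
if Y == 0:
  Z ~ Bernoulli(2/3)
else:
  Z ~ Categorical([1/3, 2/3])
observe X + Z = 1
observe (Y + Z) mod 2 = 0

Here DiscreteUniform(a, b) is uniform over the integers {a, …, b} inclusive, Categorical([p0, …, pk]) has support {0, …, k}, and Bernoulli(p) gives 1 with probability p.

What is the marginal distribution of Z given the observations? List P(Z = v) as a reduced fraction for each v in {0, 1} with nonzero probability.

Enumerate traces; 2 have nonzero weight after conditioning:
  (X=0, Y=1, Z=1) weight 1/15
  (X=1, Y=0, Z=0) weight 1/15
Group by Z:
  weight(Z=0) = 1/15
  weight(Z=1) = 1/15
Total weight = 1/15 + 1/15 = 2/15
P(Z=0 | obs) = 1/15 / 2/15 = 1/2
P(Z=1 | obs) = 1/15 / 2/15 = 1/2

P(Z=0) = 1/2, P(Z=1) = 1/2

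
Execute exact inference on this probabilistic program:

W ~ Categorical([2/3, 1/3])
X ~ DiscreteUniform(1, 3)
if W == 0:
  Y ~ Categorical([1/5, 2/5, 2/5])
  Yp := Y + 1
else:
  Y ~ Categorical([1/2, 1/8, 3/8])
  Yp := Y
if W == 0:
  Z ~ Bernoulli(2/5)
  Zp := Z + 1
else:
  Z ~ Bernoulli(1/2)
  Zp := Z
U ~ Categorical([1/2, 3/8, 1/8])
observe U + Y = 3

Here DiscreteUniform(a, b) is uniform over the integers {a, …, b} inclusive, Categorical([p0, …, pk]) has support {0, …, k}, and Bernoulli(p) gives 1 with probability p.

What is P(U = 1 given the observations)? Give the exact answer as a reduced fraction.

Enumerate traces; 24 have nonzero weight after conditioning:
  (W=0, X=1, Y=1, Z=0, U=2) weight 1/150
  (W=0, X=1, Y=1, Z=1, U=2) weight 1/225
  (W=0, X=1, Y=2, Z=0, U=1) weight 1/50
  (W=0, X=1, Y=2, Z=1, U=1) weight 1/75
  (W=0, X=2, Y=1, Z=0, U=2) weight 1/150
  (W=0, X=2, Y=1, Z=1, U=2) weight 1/225
  (W=0, X=2, Y=2, Z=0, U=1) weight 1/50
  (W=0, X=2, Y=2, Z=1, U=1) weight 1/75
  … 16 more
Group by U:
  weight(U=1) = 47/320
  weight(U=2) = 37/960
Total weight = 47/320 + 37/960 = 89/480
P(U=1 | obs) = 47/320 / 89/480 = 141/178
P(U=2 | obs) = 37/960 / 89/480 = 37/178

P(U = 1 | obs) = 141/178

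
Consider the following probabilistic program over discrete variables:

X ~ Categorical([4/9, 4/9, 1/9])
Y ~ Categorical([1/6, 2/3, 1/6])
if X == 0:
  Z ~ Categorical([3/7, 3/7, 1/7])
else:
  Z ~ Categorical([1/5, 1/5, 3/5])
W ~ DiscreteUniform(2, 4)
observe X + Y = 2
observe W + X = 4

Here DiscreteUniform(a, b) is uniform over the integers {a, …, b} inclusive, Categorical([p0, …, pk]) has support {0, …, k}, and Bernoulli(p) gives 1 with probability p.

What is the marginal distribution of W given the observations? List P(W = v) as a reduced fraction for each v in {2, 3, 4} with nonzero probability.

Enumerate traces; 9 have nonzero weight after conditioning:
  (X=0, Y=2, Z=0, W=4) weight 2/189
  (X=0, Y=2, Z=1, W=4) weight 2/189
  (X=0, Y=2, Z=2, W=4) weight 2/567
  (X=1, Y=1, Z=0, W=3) weight 8/405
  (X=1, Y=1, Z=1, W=3) weight 8/405
  (X=1, Y=1, Z=2, W=3) weight 8/135
  (X=2, Y=0, Z=0, W=2) weight 1/810
  (X=2, Y=0, Z=1, W=2) weight 1/810
  … 1 more
Group by W:
  weight(W=2) = 1/162
  weight(W=3) = 8/81
  weight(W=4) = 2/81
Total weight = 1/162 + 8/81 + 2/81 = 7/54
P(W=2 | obs) = 1/162 / 7/54 = 1/21
P(W=3 | obs) = 8/81 / 7/54 = 16/21
P(W=4 | obs) = 2/81 / 7/54 = 4/21

P(W=2) = 1/21, P(W=3) = 16/21, P(W=4) = 4/21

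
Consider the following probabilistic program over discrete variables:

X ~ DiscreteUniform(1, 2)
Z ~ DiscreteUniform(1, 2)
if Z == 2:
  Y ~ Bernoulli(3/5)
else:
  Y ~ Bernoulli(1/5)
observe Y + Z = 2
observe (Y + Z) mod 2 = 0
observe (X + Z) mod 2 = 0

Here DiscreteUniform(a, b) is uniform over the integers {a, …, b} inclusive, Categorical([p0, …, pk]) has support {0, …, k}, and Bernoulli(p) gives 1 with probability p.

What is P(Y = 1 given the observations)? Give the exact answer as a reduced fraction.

P(Y = 1 | obs) = 1/3

Enumerate traces; 2 have nonzero weight after conditioning:
  (X=1, Z=1, Y=1) weight 1/20
  (X=2, Z=2, Y=0) weight 1/10
Group by Y:
  weight(Y=0) = 1/10
  weight(Y=1) = 1/20
Total weight = 1/10 + 1/20 = 3/20
P(Y=0 | obs) = 1/10 / 3/20 = 2/3
P(Y=1 | obs) = 1/20 / 3/20 = 1/3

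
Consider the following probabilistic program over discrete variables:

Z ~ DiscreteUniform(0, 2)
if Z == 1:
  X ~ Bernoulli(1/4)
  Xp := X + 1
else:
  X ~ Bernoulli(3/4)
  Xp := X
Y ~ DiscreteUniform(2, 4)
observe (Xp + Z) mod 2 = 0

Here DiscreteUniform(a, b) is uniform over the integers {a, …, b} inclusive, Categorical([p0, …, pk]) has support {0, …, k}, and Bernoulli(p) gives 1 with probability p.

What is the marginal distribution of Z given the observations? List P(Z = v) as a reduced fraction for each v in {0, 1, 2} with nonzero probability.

Enumerate traces; 9 have nonzero weight after conditioning:
  (Z=0, X=0, Y=2) weight 1/36
  (Z=0, X=0, Y=3) weight 1/36
  (Z=0, X=0, Y=4) weight 1/36
  (Z=1, X=0, Y=2) weight 1/12
  (Z=1, X=0, Y=3) weight 1/12
  (Z=1, X=0, Y=4) weight 1/12
  (Z=2, X=0, Y=2) weight 1/36
  (Z=2, X=0, Y=3) weight 1/36
  … 1 more
Group by Z:
  weight(Z=0) = 1/12
  weight(Z=1) = 1/4
  weight(Z=2) = 1/12
Total weight = 1/12 + 1/4 + 1/12 = 5/12
P(Z=0 | obs) = 1/12 / 5/12 = 1/5
P(Z=1 | obs) = 1/4 / 5/12 = 3/5
P(Z=2 | obs) = 1/12 / 5/12 = 1/5

P(Z=0) = 1/5, P(Z=1) = 3/5, P(Z=2) = 1/5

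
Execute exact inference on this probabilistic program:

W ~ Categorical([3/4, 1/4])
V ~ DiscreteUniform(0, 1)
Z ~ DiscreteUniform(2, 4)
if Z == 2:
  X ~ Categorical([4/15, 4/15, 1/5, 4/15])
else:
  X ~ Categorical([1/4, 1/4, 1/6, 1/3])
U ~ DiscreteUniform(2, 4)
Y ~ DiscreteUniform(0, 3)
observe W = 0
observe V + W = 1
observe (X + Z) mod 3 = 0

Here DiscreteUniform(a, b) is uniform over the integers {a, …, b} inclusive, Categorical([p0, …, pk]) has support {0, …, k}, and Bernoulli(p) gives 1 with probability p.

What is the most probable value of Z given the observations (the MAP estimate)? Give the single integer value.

argmax_v P(Z = v | obs) = 3

Enumerate traces; 48 have nonzero weight after conditioning:
  (W=0, V=1, Z=2, X=1, U=2, Y=0) weight 1/360
  (W=0, V=1, Z=2, X=1, U=2, Y=1) weight 1/360
  (W=0, V=1, Z=2, X=1, U=2, Y=2) weight 1/360
  (W=0, V=1, Z=2, X=1, U=2, Y=3) weight 1/360
  (W=0, V=1, Z=2, X=1, U=3, Y=0) weight 1/360
  (W=0, V=1, Z=2, X=1, U=3, Y=1) weight 1/360
  (W=0, V=1, Z=2, X=1, U=3, Y=2) weight 1/360
  (W=0, V=1, Z=2, X=1, U=3, Y=3) weight 1/360
  (W=0, V=1, Z=3, X=0, U=2, Y=0) weight 1/384
  (W=0, V=1, Z=4, X=2, U=2, Y=0) weight 1/576
  … 38 more
Group by Z:
  weight(Z=2) = 1/30
  weight(Z=3) = 7/96
  weight(Z=4) = 1/48
Total weight = 1/30 + 7/96 + 1/48 = 61/480
P(Z=2 | obs) = 1/30 / 61/480 = 16/61
P(Z=3 | obs) = 7/96 / 61/480 = 35/61
P(Z=4 | obs) = 1/48 / 61/480 = 10/61
argmax = 3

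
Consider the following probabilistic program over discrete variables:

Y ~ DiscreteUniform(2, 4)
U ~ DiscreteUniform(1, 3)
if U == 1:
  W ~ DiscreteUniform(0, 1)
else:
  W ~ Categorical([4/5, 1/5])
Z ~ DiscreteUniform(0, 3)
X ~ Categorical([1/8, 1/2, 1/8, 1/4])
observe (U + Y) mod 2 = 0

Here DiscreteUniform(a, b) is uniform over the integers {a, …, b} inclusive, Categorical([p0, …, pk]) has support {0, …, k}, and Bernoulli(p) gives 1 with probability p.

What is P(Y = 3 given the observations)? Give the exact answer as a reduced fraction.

P(Y = 3 | obs) = 1/2

Enumerate traces; 128 have nonzero weight after conditioning:
  (Y=2, U=2, W=0, Z=0, X=0) weight 1/360
  (Y=2, U=2, W=0, Z=0, X=1) weight 1/90
  (Y=2, U=2, W=0, Z=0, X=2) weight 1/360
  (Y=2, U=2, W=0, Z=0, X=3) weight 1/180
  (Y=2, U=2, W=0, Z=1, X=0) weight 1/360
  (Y=2, U=2, W=0, Z=1, X=1) weight 1/90
  (Y=2, U=2, W=0, Z=1, X=2) weight 1/360
  (Y=2, U=2, W=0, Z=1, X=3) weight 1/180
  (Y=3, U=1, W=0, Z=0, X=0) weight 1/576
  (Y=4, U=2, W=0, Z=0, X=0) weight 1/360
  … 118 more
Group by Y:
  weight(Y=2) = 1/9
  weight(Y=3) = 2/9
  weight(Y=4) = 1/9
Total weight = 1/9 + 2/9 + 1/9 = 4/9
P(Y=2 | obs) = 1/9 / 4/9 = 1/4
P(Y=3 | obs) = 2/9 / 4/9 = 1/2
P(Y=4 | obs) = 1/9 / 4/9 = 1/4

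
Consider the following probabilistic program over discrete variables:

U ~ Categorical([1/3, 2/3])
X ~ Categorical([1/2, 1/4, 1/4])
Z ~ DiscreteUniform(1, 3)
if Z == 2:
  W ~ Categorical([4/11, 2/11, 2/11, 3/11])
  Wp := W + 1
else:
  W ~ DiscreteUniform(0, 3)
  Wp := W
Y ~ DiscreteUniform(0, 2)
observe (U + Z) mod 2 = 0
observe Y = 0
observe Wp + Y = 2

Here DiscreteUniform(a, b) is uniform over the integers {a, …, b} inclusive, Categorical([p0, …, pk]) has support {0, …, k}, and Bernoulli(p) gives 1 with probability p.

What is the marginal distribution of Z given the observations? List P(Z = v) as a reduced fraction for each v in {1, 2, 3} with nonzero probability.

P(Z=1) = 11/26, P(Z=2) = 2/13, P(Z=3) = 11/26

Enumerate traces; 9 have nonzero weight after conditioning:
  (U=0, X=0, Z=2, W=1, Y=0) weight 1/297
  (U=0, X=1, Z=2, W=1, Y=0) weight 1/594
  (U=0, X=2, Z=2, W=1, Y=0) weight 1/594
  (U=1, X=0, Z=1, W=2, Y=0) weight 1/108
  (U=1, X=0, Z=3, W=2, Y=0) weight 1/108
  (U=1, X=1, Z=1, W=2, Y=0) weight 1/216
  (U=1, X=1, Z=3, W=2, Y=0) weight 1/216
  (U=1, X=2, Z=1, W=2, Y=0) weight 1/216
  … 1 more
Group by Z:
  weight(Z=1) = 1/54
  weight(Z=2) = 2/297
  weight(Z=3) = 1/54
Total weight = 1/54 + 2/297 + 1/54 = 13/297
P(Z=1 | obs) = 1/54 / 13/297 = 11/26
P(Z=2 | obs) = 2/297 / 13/297 = 2/13
P(Z=3 | obs) = 1/54 / 13/297 = 11/26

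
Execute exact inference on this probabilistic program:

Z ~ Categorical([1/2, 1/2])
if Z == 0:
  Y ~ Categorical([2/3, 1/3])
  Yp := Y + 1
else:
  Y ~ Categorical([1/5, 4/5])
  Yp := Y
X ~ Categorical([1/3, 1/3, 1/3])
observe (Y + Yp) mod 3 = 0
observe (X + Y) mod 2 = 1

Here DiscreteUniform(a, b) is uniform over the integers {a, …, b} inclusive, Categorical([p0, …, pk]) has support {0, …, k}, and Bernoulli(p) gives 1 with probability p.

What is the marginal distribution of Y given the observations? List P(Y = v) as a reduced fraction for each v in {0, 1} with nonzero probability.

P(Y=0) = 3/13, P(Y=1) = 10/13

Enumerate traces; 3 have nonzero weight after conditioning:
  (Z=0, Y=1, X=0) weight 1/18
  (Z=0, Y=1, X=2) weight 1/18
  (Z=1, Y=0, X=1) weight 1/30
Group by Y:
  weight(Y=0) = 1/30
  weight(Y=1) = 1/9
Total weight = 1/30 + 1/9 = 13/90
P(Y=0 | obs) = 1/30 / 13/90 = 3/13
P(Y=1 | obs) = 1/9 / 13/90 = 10/13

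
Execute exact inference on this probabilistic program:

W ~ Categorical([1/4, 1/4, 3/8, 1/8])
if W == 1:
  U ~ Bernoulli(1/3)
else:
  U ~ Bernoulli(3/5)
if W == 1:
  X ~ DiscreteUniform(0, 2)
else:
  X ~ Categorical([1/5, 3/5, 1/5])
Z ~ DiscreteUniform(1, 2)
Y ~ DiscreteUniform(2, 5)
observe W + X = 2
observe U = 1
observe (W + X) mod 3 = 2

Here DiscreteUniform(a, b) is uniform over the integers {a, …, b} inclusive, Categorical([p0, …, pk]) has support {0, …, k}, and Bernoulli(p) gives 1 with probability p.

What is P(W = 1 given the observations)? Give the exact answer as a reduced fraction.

P(W = 1 | obs) = 10/37

Enumerate traces; 24 have nonzero weight after conditioning:
  (W=0, U=1, X=2, Z=1, Y=2) weight 3/800
  (W=0, U=1, X=2, Z=1, Y=3) weight 3/800
  (W=0, U=1, X=2, Z=1, Y=4) weight 3/800
  (W=0, U=1, X=2, Z=1, Y=5) weight 3/800
  (W=0, U=1, X=2, Z=2, Y=2) weight 3/800
  (W=0, U=1, X=2, Z=2, Y=3) weight 3/800
  (W=0, U=1, X=2, Z=2, Y=4) weight 3/800
  (W=0, U=1, X=2, Z=2, Y=5) weight 3/800
  (W=1, U=1, X=1, Z=1, Y=2) weight 1/288
  (W=2, U=1, X=0, Z=1, Y=2) weight 9/1600
  … 14 more
Group by W:
  weight(W=0) = 3/100
  weight(W=1) = 1/36
  weight(W=2) = 9/200
Total weight = 3/100 + 1/36 + 9/200 = 37/360
P(W=0 | obs) = 3/100 / 37/360 = 54/185
P(W=1 | obs) = 1/36 / 37/360 = 10/37
P(W=2 | obs) = 9/200 / 37/360 = 81/185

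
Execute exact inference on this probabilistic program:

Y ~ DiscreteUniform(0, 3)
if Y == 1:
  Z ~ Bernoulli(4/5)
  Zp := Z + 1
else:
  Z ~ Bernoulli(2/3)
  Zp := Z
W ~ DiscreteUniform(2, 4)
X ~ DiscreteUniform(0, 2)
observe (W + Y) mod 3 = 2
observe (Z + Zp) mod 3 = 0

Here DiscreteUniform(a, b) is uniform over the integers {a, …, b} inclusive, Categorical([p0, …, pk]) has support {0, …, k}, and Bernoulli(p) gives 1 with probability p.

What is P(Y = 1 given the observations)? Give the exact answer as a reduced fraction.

Enumerate traces; 12 have nonzero weight after conditioning:
  (Y=0, Z=0, W=2, X=0) weight 1/108
  (Y=0, Z=0, W=2, X=1) weight 1/108
  (Y=0, Z=0, W=2, X=2) weight 1/108
  (Y=1, Z=1, W=4, X=0) weight 1/45
  (Y=1, Z=1, W=4, X=1) weight 1/45
  (Y=1, Z=1, W=4, X=2) weight 1/45
  (Y=2, Z=0, W=3, X=0) weight 1/108
  (Y=2, Z=0, W=3, X=1) weight 1/108
  (Y=3, Z=0, W=2, X=0) weight 1/108
  … 3 more
Group by Y:
  weight(Y=0) = 1/36
  weight(Y=1) = 1/15
  weight(Y=2) = 1/36
  weight(Y=3) = 1/36
Total weight = 1/36 + 1/15 + 1/36 + 1/36 = 3/20
P(Y=0 | obs) = 1/36 / 3/20 = 5/27
P(Y=1 | obs) = 1/15 / 3/20 = 4/9
P(Y=2 | obs) = 1/36 / 3/20 = 5/27
P(Y=3 | obs) = 1/36 / 3/20 = 5/27

P(Y = 1 | obs) = 4/9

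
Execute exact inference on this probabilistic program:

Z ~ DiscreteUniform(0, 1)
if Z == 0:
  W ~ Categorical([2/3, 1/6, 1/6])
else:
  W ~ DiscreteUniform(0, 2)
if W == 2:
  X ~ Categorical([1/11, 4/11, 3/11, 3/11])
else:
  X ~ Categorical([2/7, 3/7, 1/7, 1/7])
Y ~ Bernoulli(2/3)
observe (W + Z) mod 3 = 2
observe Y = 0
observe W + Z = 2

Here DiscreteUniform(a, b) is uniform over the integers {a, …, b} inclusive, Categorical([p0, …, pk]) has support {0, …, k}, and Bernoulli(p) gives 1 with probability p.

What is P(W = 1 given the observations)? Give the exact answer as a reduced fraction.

P(W = 1 | obs) = 2/3

Enumerate traces; 8 have nonzero weight after conditioning:
  (Z=0, W=2, X=0, Y=0) weight 1/396
  (Z=0, W=2, X=1, Y=0) weight 1/99
  (Z=0, W=2, X=2, Y=0) weight 1/132
  (Z=0, W=2, X=3, Y=0) weight 1/132
  (Z=1, W=1, X=0, Y=0) weight 1/63
  (Z=1, W=1, X=1, Y=0) weight 1/42
  (Z=1, W=1, X=2, Y=0) weight 1/126
  (Z=1, W=1, X=3, Y=0) weight 1/126
Group by W:
  weight(W=1) = 1/18
  weight(W=2) = 1/36
Total weight = 1/18 + 1/36 = 1/12
P(W=1 | obs) = 1/18 / 1/12 = 2/3
P(W=2 | obs) = 1/36 / 1/12 = 1/3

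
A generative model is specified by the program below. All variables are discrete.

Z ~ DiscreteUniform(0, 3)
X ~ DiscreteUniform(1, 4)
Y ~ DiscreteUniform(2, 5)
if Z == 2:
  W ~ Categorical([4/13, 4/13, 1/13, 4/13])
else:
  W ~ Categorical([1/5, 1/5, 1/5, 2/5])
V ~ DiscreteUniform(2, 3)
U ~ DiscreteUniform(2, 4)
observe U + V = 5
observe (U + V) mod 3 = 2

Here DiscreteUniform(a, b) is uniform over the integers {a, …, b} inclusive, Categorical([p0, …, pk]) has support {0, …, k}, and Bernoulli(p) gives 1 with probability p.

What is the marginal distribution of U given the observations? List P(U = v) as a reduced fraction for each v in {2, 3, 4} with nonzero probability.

P(U=2) = 1/2, P(U=3) = 1/2

Enumerate traces; 512 have nonzero weight after conditioning:
  (Z=0, X=1, Y=2, W=0, V=2, U=3) weight 1/1920
  (Z=0, X=1, Y=2, W=0, V=3, U=2) weight 1/1920
  (Z=0, X=1, Y=2, W=1, V=2, U=3) weight 1/1920
  (Z=0, X=1, Y=2, W=1, V=3, U=2) weight 1/1920
  (Z=0, X=1, Y=2, W=2, V=2, U=3) weight 1/1920
  (Z=0, X=1, Y=2, W=2, V=3, U=2) weight 1/1920
  (Z=0, X=1, Y=2, W=3, V=2, U=3) weight 1/960
  (Z=0, X=1, Y=2, W=3, V=3, U=2) weight 1/960
  … 504 more
Group by U:
  weight(U=2) = 1/6
  weight(U=3) = 1/6
Total weight = 1/6 + 1/6 = 1/3
P(U=2 | obs) = 1/6 / 1/3 = 1/2
P(U=3 | obs) = 1/6 / 1/3 = 1/2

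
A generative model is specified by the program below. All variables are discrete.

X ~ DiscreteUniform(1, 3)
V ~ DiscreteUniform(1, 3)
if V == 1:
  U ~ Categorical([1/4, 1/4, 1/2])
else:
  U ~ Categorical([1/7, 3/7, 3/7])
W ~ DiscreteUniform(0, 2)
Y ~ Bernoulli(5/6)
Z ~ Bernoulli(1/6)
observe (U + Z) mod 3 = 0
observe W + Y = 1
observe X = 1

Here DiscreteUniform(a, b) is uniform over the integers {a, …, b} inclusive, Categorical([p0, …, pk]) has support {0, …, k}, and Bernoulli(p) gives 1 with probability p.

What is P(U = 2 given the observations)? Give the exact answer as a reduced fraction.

Enumerate traces; 12 have nonzero weight after conditioning:
  (X=1, V=1, U=0, W=0, Y=1, Z=0) weight 25/3888
  (X=1, V=1, U=0, W=1, Y=0, Z=0) weight 5/3888
  (X=1, V=1, U=2, W=0, Y=1, Z=1) weight 5/1944
  (X=1, V=1, U=2, W=1, Y=0, Z=1) weight 1/1944
  (X=1, V=2, U=0, W=0, Y=1, Z=0) weight 25/6804
  (X=1, V=2, U=0, W=1, Y=0, Z=0) weight 5/6804
  (X=1, V=2, U=2, W=0, Y=1, Z=1) weight 5/2268
  (X=1, V=2, U=2, W=1, Y=0, Z=1) weight 1/2268
  … 4 more
Group by U:
  weight(U=0) = 25/1512
  weight(U=2) = 19/2268
Total weight = 25/1512 + 19/2268 = 113/4536
P(U=0 | obs) = 25/1512 / 113/4536 = 75/113
P(U=2 | obs) = 19/2268 / 113/4536 = 38/113

P(U = 2 | obs) = 38/113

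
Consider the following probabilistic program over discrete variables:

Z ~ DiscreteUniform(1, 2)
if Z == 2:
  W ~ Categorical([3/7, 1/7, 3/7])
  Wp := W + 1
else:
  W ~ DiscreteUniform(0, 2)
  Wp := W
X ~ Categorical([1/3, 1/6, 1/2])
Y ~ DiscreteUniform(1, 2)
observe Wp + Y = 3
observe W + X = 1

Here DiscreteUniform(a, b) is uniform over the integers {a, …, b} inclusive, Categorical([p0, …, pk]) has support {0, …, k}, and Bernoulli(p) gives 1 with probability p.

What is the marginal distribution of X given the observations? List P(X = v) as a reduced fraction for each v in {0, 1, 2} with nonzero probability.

P(X=0) = 20/29, P(X=1) = 9/29

Enumerate traces; 3 have nonzero weight after conditioning:
  (Z=1, W=1, X=0, Y=2) weight 1/36
  (Z=2, W=0, X=1, Y=2) weight 1/56
  (Z=2, W=1, X=0, Y=1) weight 1/84
Group by X:
  weight(X=0) = 5/126
  weight(X=1) = 1/56
Total weight = 5/126 + 1/56 = 29/504
P(X=0 | obs) = 5/126 / 29/504 = 20/29
P(X=1 | obs) = 1/56 / 29/504 = 9/29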